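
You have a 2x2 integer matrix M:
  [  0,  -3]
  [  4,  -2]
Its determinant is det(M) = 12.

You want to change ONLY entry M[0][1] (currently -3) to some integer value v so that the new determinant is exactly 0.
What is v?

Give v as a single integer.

Answer: 0

Derivation:
det is linear in entry M[0][1]: det = old_det + (v - -3) * C_01
Cofactor C_01 = -4
Want det = 0: 12 + (v - -3) * -4 = 0
  (v - -3) = -12 / -4 = 3
  v = -3 + (3) = 0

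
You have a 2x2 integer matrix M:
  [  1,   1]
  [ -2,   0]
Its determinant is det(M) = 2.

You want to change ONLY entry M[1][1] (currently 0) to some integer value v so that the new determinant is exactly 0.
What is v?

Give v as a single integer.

det is linear in entry M[1][1]: det = old_det + (v - 0) * C_11
Cofactor C_11 = 1
Want det = 0: 2 + (v - 0) * 1 = 0
  (v - 0) = -2 / 1 = -2
  v = 0 + (-2) = -2

Answer: -2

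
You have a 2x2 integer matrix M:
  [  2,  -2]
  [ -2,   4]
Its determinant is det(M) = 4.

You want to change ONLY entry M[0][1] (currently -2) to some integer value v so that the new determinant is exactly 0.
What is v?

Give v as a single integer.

det is linear in entry M[0][1]: det = old_det + (v - -2) * C_01
Cofactor C_01 = 2
Want det = 0: 4 + (v - -2) * 2 = 0
  (v - -2) = -4 / 2 = -2
  v = -2 + (-2) = -4

Answer: -4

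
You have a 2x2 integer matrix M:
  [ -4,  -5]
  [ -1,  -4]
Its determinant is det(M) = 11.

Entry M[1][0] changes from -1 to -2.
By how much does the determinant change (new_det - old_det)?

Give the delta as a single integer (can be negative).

Answer: -5

Derivation:
Cofactor C_10 = 5
Entry delta = -2 - -1 = -1
Det delta = entry_delta * cofactor = -1 * 5 = -5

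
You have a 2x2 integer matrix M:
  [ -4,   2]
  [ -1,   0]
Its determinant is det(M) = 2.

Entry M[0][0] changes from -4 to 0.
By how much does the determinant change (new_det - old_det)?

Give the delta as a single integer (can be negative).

Cofactor C_00 = 0
Entry delta = 0 - -4 = 4
Det delta = entry_delta * cofactor = 4 * 0 = 0

Answer: 0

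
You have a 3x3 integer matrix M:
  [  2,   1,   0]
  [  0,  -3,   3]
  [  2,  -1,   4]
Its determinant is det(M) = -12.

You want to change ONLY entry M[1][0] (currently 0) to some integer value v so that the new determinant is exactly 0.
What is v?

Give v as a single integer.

det is linear in entry M[1][0]: det = old_det + (v - 0) * C_10
Cofactor C_10 = -4
Want det = 0: -12 + (v - 0) * -4 = 0
  (v - 0) = 12 / -4 = -3
  v = 0 + (-3) = -3

Answer: -3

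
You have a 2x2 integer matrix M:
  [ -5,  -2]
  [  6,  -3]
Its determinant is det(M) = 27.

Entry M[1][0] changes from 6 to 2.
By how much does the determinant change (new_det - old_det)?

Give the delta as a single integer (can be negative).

Answer: -8

Derivation:
Cofactor C_10 = 2
Entry delta = 2 - 6 = -4
Det delta = entry_delta * cofactor = -4 * 2 = -8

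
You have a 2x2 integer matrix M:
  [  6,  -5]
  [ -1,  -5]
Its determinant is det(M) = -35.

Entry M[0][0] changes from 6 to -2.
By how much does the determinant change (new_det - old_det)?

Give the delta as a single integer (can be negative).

Cofactor C_00 = -5
Entry delta = -2 - 6 = -8
Det delta = entry_delta * cofactor = -8 * -5 = 40

Answer: 40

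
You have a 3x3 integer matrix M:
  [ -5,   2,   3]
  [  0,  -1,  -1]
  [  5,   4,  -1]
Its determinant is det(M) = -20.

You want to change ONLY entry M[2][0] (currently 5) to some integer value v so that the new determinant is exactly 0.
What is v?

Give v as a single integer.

det is linear in entry M[2][0]: det = old_det + (v - 5) * C_20
Cofactor C_20 = 1
Want det = 0: -20 + (v - 5) * 1 = 0
  (v - 5) = 20 / 1 = 20
  v = 5 + (20) = 25

Answer: 25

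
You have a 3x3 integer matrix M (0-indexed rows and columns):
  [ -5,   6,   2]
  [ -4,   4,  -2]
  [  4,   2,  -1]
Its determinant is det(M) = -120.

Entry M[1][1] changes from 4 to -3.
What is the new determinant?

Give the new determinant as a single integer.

Answer: -99

Derivation:
det is linear in row 1: changing M[1][1] by delta changes det by delta * cofactor(1,1).
Cofactor C_11 = (-1)^(1+1) * minor(1,1) = -3
Entry delta = -3 - 4 = -7
Det delta = -7 * -3 = 21
New det = -120 + 21 = -99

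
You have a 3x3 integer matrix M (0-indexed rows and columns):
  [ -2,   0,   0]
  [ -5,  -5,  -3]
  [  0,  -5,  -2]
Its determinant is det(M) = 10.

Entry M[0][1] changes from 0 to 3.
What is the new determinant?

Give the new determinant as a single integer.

Answer: -20

Derivation:
det is linear in row 0: changing M[0][1] by delta changes det by delta * cofactor(0,1).
Cofactor C_01 = (-1)^(0+1) * minor(0,1) = -10
Entry delta = 3 - 0 = 3
Det delta = 3 * -10 = -30
New det = 10 + -30 = -20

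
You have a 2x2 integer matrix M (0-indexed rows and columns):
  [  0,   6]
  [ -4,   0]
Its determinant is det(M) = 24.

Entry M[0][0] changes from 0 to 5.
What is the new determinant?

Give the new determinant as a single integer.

Answer: 24

Derivation:
det is linear in row 0: changing M[0][0] by delta changes det by delta * cofactor(0,0).
Cofactor C_00 = (-1)^(0+0) * minor(0,0) = 0
Entry delta = 5 - 0 = 5
Det delta = 5 * 0 = 0
New det = 24 + 0 = 24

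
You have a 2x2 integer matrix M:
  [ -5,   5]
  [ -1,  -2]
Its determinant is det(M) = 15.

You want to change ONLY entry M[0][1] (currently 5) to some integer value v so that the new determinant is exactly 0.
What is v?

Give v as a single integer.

Answer: -10

Derivation:
det is linear in entry M[0][1]: det = old_det + (v - 5) * C_01
Cofactor C_01 = 1
Want det = 0: 15 + (v - 5) * 1 = 0
  (v - 5) = -15 / 1 = -15
  v = 5 + (-15) = -10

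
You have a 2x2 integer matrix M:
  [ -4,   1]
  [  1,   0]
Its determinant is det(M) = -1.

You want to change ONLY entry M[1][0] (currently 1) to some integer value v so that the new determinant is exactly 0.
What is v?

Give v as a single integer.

det is linear in entry M[1][0]: det = old_det + (v - 1) * C_10
Cofactor C_10 = -1
Want det = 0: -1 + (v - 1) * -1 = 0
  (v - 1) = 1 / -1 = -1
  v = 1 + (-1) = 0

Answer: 0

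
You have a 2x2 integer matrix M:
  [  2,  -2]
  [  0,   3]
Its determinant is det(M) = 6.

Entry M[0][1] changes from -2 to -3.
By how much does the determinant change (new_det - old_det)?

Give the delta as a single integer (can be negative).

Cofactor C_01 = 0
Entry delta = -3 - -2 = -1
Det delta = entry_delta * cofactor = -1 * 0 = 0

Answer: 0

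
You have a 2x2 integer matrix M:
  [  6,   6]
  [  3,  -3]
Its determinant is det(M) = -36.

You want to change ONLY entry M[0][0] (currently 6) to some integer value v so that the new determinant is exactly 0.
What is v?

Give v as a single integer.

Answer: -6

Derivation:
det is linear in entry M[0][0]: det = old_det + (v - 6) * C_00
Cofactor C_00 = -3
Want det = 0: -36 + (v - 6) * -3 = 0
  (v - 6) = 36 / -3 = -12
  v = 6 + (-12) = -6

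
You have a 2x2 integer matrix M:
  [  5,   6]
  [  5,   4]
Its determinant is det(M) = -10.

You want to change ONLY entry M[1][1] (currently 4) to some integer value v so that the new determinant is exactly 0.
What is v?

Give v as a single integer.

Answer: 6

Derivation:
det is linear in entry M[1][1]: det = old_det + (v - 4) * C_11
Cofactor C_11 = 5
Want det = 0: -10 + (v - 4) * 5 = 0
  (v - 4) = 10 / 5 = 2
  v = 4 + (2) = 6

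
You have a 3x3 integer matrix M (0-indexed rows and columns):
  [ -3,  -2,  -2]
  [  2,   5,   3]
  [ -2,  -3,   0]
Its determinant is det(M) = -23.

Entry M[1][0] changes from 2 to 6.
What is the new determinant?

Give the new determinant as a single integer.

Answer: 1

Derivation:
det is linear in row 1: changing M[1][0] by delta changes det by delta * cofactor(1,0).
Cofactor C_10 = (-1)^(1+0) * minor(1,0) = 6
Entry delta = 6 - 2 = 4
Det delta = 4 * 6 = 24
New det = -23 + 24 = 1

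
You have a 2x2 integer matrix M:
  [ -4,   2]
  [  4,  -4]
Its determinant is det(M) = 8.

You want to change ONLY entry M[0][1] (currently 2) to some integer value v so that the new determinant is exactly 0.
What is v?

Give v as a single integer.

det is linear in entry M[0][1]: det = old_det + (v - 2) * C_01
Cofactor C_01 = -4
Want det = 0: 8 + (v - 2) * -4 = 0
  (v - 2) = -8 / -4 = 2
  v = 2 + (2) = 4

Answer: 4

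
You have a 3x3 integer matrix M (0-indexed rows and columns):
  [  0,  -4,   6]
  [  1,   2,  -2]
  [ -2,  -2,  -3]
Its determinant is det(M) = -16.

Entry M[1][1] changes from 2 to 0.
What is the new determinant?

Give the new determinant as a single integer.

Answer: -40

Derivation:
det is linear in row 1: changing M[1][1] by delta changes det by delta * cofactor(1,1).
Cofactor C_11 = (-1)^(1+1) * minor(1,1) = 12
Entry delta = 0 - 2 = -2
Det delta = -2 * 12 = -24
New det = -16 + -24 = -40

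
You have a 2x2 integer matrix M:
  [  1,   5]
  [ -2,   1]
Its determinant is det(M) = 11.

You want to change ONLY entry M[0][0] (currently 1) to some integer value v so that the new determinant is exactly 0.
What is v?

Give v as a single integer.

Answer: -10

Derivation:
det is linear in entry M[0][0]: det = old_det + (v - 1) * C_00
Cofactor C_00 = 1
Want det = 0: 11 + (v - 1) * 1 = 0
  (v - 1) = -11 / 1 = -11
  v = 1 + (-11) = -10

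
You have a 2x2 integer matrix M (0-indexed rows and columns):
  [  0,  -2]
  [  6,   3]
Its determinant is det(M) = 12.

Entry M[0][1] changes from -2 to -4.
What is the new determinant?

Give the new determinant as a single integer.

det is linear in row 0: changing M[0][1] by delta changes det by delta * cofactor(0,1).
Cofactor C_01 = (-1)^(0+1) * minor(0,1) = -6
Entry delta = -4 - -2 = -2
Det delta = -2 * -6 = 12
New det = 12 + 12 = 24

Answer: 24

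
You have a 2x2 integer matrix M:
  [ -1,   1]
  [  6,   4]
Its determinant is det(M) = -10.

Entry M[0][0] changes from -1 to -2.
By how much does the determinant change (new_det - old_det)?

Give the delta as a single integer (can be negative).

Cofactor C_00 = 4
Entry delta = -2 - -1 = -1
Det delta = entry_delta * cofactor = -1 * 4 = -4

Answer: -4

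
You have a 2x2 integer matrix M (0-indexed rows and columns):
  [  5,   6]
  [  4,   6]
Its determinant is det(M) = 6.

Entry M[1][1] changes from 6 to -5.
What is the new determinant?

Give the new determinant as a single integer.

det is linear in row 1: changing M[1][1] by delta changes det by delta * cofactor(1,1).
Cofactor C_11 = (-1)^(1+1) * minor(1,1) = 5
Entry delta = -5 - 6 = -11
Det delta = -11 * 5 = -55
New det = 6 + -55 = -49

Answer: -49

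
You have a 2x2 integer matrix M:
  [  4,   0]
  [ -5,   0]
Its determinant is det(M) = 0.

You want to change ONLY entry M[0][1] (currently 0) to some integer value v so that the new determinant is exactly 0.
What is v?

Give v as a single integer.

det is linear in entry M[0][1]: det = old_det + (v - 0) * C_01
Cofactor C_01 = 5
Want det = 0: 0 + (v - 0) * 5 = 0
  (v - 0) = 0 / 5 = 0
  v = 0 + (0) = 0

Answer: 0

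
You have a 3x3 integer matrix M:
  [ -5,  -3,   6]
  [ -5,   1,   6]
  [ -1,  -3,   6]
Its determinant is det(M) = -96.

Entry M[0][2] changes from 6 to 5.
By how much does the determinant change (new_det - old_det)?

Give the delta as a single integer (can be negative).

Answer: -16

Derivation:
Cofactor C_02 = 16
Entry delta = 5 - 6 = -1
Det delta = entry_delta * cofactor = -1 * 16 = -16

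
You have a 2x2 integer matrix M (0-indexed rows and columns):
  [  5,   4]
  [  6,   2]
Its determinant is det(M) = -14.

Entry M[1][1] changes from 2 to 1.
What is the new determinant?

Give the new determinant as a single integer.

det is linear in row 1: changing M[1][1] by delta changes det by delta * cofactor(1,1).
Cofactor C_11 = (-1)^(1+1) * minor(1,1) = 5
Entry delta = 1 - 2 = -1
Det delta = -1 * 5 = -5
New det = -14 + -5 = -19

Answer: -19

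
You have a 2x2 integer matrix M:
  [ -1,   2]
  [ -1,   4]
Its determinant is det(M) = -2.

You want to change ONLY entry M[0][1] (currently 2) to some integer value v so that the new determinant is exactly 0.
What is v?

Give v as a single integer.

Answer: 4

Derivation:
det is linear in entry M[0][1]: det = old_det + (v - 2) * C_01
Cofactor C_01 = 1
Want det = 0: -2 + (v - 2) * 1 = 0
  (v - 2) = 2 / 1 = 2
  v = 2 + (2) = 4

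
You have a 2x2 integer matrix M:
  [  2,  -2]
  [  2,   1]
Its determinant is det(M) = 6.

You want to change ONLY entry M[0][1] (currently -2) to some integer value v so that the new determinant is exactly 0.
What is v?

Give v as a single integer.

Answer: 1

Derivation:
det is linear in entry M[0][1]: det = old_det + (v - -2) * C_01
Cofactor C_01 = -2
Want det = 0: 6 + (v - -2) * -2 = 0
  (v - -2) = -6 / -2 = 3
  v = -2 + (3) = 1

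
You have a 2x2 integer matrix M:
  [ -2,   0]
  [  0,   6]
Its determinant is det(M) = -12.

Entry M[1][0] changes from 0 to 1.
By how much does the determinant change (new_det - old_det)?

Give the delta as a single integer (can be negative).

Cofactor C_10 = 0
Entry delta = 1 - 0 = 1
Det delta = entry_delta * cofactor = 1 * 0 = 0

Answer: 0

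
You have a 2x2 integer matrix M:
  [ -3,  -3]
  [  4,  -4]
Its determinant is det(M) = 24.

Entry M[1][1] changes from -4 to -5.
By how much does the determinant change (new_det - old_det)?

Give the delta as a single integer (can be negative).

Cofactor C_11 = -3
Entry delta = -5 - -4 = -1
Det delta = entry_delta * cofactor = -1 * -3 = 3

Answer: 3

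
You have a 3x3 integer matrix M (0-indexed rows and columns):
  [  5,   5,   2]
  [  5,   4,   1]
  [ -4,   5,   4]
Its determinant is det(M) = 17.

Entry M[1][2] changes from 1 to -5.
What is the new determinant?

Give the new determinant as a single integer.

Answer: 287

Derivation:
det is linear in row 1: changing M[1][2] by delta changes det by delta * cofactor(1,2).
Cofactor C_12 = (-1)^(1+2) * minor(1,2) = -45
Entry delta = -5 - 1 = -6
Det delta = -6 * -45 = 270
New det = 17 + 270 = 287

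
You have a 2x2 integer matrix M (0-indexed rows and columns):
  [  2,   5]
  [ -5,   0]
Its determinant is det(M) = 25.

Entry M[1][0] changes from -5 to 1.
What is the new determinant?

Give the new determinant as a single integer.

det is linear in row 1: changing M[1][0] by delta changes det by delta * cofactor(1,0).
Cofactor C_10 = (-1)^(1+0) * minor(1,0) = -5
Entry delta = 1 - -5 = 6
Det delta = 6 * -5 = -30
New det = 25 + -30 = -5

Answer: -5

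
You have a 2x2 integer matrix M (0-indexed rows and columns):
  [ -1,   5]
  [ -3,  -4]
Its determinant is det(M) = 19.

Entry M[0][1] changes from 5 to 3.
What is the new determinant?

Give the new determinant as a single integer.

det is linear in row 0: changing M[0][1] by delta changes det by delta * cofactor(0,1).
Cofactor C_01 = (-1)^(0+1) * minor(0,1) = 3
Entry delta = 3 - 5 = -2
Det delta = -2 * 3 = -6
New det = 19 + -6 = 13

Answer: 13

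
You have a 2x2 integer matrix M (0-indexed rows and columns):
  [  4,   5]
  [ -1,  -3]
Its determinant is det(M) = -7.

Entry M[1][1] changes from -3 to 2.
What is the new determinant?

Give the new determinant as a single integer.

Answer: 13

Derivation:
det is linear in row 1: changing M[1][1] by delta changes det by delta * cofactor(1,1).
Cofactor C_11 = (-1)^(1+1) * minor(1,1) = 4
Entry delta = 2 - -3 = 5
Det delta = 5 * 4 = 20
New det = -7 + 20 = 13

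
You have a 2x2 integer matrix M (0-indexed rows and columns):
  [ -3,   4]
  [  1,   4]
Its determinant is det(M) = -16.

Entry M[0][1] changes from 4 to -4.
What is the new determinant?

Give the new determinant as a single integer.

det is linear in row 0: changing M[0][1] by delta changes det by delta * cofactor(0,1).
Cofactor C_01 = (-1)^(0+1) * minor(0,1) = -1
Entry delta = -4 - 4 = -8
Det delta = -8 * -1 = 8
New det = -16 + 8 = -8

Answer: -8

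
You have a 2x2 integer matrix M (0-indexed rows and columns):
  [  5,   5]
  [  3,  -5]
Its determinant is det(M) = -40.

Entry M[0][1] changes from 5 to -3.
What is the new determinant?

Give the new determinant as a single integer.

det is linear in row 0: changing M[0][1] by delta changes det by delta * cofactor(0,1).
Cofactor C_01 = (-1)^(0+1) * minor(0,1) = -3
Entry delta = -3 - 5 = -8
Det delta = -8 * -3 = 24
New det = -40 + 24 = -16

Answer: -16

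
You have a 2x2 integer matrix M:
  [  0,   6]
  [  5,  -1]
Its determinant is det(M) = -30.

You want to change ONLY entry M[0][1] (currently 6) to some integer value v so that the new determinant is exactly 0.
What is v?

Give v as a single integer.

det is linear in entry M[0][1]: det = old_det + (v - 6) * C_01
Cofactor C_01 = -5
Want det = 0: -30 + (v - 6) * -5 = 0
  (v - 6) = 30 / -5 = -6
  v = 6 + (-6) = 0

Answer: 0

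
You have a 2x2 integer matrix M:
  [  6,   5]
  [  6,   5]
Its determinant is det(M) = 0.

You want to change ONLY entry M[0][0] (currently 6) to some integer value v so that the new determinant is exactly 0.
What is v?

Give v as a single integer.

Answer: 6

Derivation:
det is linear in entry M[0][0]: det = old_det + (v - 6) * C_00
Cofactor C_00 = 5
Want det = 0: 0 + (v - 6) * 5 = 0
  (v - 6) = 0 / 5 = 0
  v = 6 + (0) = 6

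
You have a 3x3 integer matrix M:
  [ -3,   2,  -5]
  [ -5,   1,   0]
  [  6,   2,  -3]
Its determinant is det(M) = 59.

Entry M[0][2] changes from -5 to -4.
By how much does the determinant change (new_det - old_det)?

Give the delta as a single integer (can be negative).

Answer: -16

Derivation:
Cofactor C_02 = -16
Entry delta = -4 - -5 = 1
Det delta = entry_delta * cofactor = 1 * -16 = -16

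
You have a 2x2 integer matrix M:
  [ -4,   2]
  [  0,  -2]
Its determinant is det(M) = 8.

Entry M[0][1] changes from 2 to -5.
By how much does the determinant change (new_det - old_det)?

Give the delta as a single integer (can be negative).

Answer: 0

Derivation:
Cofactor C_01 = 0
Entry delta = -5 - 2 = -7
Det delta = entry_delta * cofactor = -7 * 0 = 0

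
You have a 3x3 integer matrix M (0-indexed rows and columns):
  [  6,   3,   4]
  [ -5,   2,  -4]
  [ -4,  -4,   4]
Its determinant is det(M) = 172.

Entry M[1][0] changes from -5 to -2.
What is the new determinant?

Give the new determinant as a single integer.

det is linear in row 1: changing M[1][0] by delta changes det by delta * cofactor(1,0).
Cofactor C_10 = (-1)^(1+0) * minor(1,0) = -28
Entry delta = -2 - -5 = 3
Det delta = 3 * -28 = -84
New det = 172 + -84 = 88

Answer: 88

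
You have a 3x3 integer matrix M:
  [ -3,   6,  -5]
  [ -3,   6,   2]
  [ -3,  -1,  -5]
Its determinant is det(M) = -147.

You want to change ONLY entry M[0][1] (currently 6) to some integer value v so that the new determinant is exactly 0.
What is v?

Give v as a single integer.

det is linear in entry M[0][1]: det = old_det + (v - 6) * C_01
Cofactor C_01 = -21
Want det = 0: -147 + (v - 6) * -21 = 0
  (v - 6) = 147 / -21 = -7
  v = 6 + (-7) = -1

Answer: -1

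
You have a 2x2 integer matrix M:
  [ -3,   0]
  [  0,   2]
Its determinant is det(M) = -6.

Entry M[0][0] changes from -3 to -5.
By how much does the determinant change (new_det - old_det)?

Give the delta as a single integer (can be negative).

Answer: -4

Derivation:
Cofactor C_00 = 2
Entry delta = -5 - -3 = -2
Det delta = entry_delta * cofactor = -2 * 2 = -4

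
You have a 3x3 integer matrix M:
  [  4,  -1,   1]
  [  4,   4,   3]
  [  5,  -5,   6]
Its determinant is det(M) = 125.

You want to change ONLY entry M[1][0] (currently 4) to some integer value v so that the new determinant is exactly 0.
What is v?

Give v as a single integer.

Answer: -121

Derivation:
det is linear in entry M[1][0]: det = old_det + (v - 4) * C_10
Cofactor C_10 = 1
Want det = 0: 125 + (v - 4) * 1 = 0
  (v - 4) = -125 / 1 = -125
  v = 4 + (-125) = -121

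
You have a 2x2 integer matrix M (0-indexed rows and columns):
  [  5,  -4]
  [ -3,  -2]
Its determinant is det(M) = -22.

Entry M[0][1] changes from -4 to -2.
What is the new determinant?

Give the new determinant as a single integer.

Answer: -16

Derivation:
det is linear in row 0: changing M[0][1] by delta changes det by delta * cofactor(0,1).
Cofactor C_01 = (-1)^(0+1) * minor(0,1) = 3
Entry delta = -2 - -4 = 2
Det delta = 2 * 3 = 6
New det = -22 + 6 = -16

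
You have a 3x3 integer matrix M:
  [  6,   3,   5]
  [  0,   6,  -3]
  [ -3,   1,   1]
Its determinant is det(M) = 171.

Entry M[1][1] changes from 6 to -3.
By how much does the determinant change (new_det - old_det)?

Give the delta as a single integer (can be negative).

Answer: -189

Derivation:
Cofactor C_11 = 21
Entry delta = -3 - 6 = -9
Det delta = entry_delta * cofactor = -9 * 21 = -189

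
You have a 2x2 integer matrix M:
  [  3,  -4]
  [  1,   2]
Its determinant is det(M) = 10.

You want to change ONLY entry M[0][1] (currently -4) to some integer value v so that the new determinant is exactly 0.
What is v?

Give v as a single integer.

Answer: 6

Derivation:
det is linear in entry M[0][1]: det = old_det + (v - -4) * C_01
Cofactor C_01 = -1
Want det = 0: 10 + (v - -4) * -1 = 0
  (v - -4) = -10 / -1 = 10
  v = -4 + (10) = 6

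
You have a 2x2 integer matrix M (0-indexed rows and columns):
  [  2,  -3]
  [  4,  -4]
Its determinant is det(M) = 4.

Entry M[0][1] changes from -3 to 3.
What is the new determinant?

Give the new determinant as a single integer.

Answer: -20

Derivation:
det is linear in row 0: changing M[0][1] by delta changes det by delta * cofactor(0,1).
Cofactor C_01 = (-1)^(0+1) * minor(0,1) = -4
Entry delta = 3 - -3 = 6
Det delta = 6 * -4 = -24
New det = 4 + -24 = -20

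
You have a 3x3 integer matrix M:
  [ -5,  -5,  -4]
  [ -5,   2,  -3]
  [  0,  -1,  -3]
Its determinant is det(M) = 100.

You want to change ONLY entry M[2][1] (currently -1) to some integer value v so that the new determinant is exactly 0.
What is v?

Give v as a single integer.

det is linear in entry M[2][1]: det = old_det + (v - -1) * C_21
Cofactor C_21 = 5
Want det = 0: 100 + (v - -1) * 5 = 0
  (v - -1) = -100 / 5 = -20
  v = -1 + (-20) = -21

Answer: -21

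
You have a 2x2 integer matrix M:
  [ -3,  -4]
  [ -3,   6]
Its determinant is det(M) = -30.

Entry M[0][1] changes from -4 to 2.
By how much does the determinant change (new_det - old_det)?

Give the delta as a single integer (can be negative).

Cofactor C_01 = 3
Entry delta = 2 - -4 = 6
Det delta = entry_delta * cofactor = 6 * 3 = 18

Answer: 18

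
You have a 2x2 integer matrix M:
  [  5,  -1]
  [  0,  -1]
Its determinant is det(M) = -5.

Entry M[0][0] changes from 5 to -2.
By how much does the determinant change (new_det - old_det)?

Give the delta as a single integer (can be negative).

Cofactor C_00 = -1
Entry delta = -2 - 5 = -7
Det delta = entry_delta * cofactor = -7 * -1 = 7

Answer: 7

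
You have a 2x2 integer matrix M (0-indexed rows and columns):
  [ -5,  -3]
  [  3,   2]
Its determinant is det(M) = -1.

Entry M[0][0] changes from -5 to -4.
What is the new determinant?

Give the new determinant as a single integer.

Answer: 1

Derivation:
det is linear in row 0: changing M[0][0] by delta changes det by delta * cofactor(0,0).
Cofactor C_00 = (-1)^(0+0) * minor(0,0) = 2
Entry delta = -4 - -5 = 1
Det delta = 1 * 2 = 2
New det = -1 + 2 = 1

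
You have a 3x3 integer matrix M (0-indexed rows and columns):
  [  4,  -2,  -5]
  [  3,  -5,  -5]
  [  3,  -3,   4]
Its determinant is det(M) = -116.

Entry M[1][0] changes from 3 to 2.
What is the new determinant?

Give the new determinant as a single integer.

Answer: -139

Derivation:
det is linear in row 1: changing M[1][0] by delta changes det by delta * cofactor(1,0).
Cofactor C_10 = (-1)^(1+0) * minor(1,0) = 23
Entry delta = 2 - 3 = -1
Det delta = -1 * 23 = -23
New det = -116 + -23 = -139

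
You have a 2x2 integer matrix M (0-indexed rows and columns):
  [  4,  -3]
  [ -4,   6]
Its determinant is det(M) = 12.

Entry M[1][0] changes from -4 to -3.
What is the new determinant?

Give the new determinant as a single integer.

Answer: 15

Derivation:
det is linear in row 1: changing M[1][0] by delta changes det by delta * cofactor(1,0).
Cofactor C_10 = (-1)^(1+0) * minor(1,0) = 3
Entry delta = -3 - -4 = 1
Det delta = 1 * 3 = 3
New det = 12 + 3 = 15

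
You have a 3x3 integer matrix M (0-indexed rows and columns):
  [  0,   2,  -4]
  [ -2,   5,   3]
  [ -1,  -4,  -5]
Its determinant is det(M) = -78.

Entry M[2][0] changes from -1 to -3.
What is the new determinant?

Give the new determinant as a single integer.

Answer: -130

Derivation:
det is linear in row 2: changing M[2][0] by delta changes det by delta * cofactor(2,0).
Cofactor C_20 = (-1)^(2+0) * minor(2,0) = 26
Entry delta = -3 - -1 = -2
Det delta = -2 * 26 = -52
New det = -78 + -52 = -130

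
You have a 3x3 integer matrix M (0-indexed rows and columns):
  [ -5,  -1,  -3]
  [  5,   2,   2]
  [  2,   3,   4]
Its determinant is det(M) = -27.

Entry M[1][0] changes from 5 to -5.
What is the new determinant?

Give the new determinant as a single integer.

det is linear in row 1: changing M[1][0] by delta changes det by delta * cofactor(1,0).
Cofactor C_10 = (-1)^(1+0) * minor(1,0) = -5
Entry delta = -5 - 5 = -10
Det delta = -10 * -5 = 50
New det = -27 + 50 = 23

Answer: 23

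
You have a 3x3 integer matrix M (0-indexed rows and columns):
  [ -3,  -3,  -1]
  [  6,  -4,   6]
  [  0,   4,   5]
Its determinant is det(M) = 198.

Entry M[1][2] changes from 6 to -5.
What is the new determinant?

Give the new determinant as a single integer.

det is linear in row 1: changing M[1][2] by delta changes det by delta * cofactor(1,2).
Cofactor C_12 = (-1)^(1+2) * minor(1,2) = 12
Entry delta = -5 - 6 = -11
Det delta = -11 * 12 = -132
New det = 198 + -132 = 66

Answer: 66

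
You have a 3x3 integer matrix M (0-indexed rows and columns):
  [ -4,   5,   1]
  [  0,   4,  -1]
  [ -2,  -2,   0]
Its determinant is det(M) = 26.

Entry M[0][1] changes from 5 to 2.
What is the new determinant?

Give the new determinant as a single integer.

Answer: 20

Derivation:
det is linear in row 0: changing M[0][1] by delta changes det by delta * cofactor(0,1).
Cofactor C_01 = (-1)^(0+1) * minor(0,1) = 2
Entry delta = 2 - 5 = -3
Det delta = -3 * 2 = -6
New det = 26 + -6 = 20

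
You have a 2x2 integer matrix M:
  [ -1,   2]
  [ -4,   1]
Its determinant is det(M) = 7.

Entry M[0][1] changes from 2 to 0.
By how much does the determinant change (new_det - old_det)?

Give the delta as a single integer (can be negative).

Cofactor C_01 = 4
Entry delta = 0 - 2 = -2
Det delta = entry_delta * cofactor = -2 * 4 = -8

Answer: -8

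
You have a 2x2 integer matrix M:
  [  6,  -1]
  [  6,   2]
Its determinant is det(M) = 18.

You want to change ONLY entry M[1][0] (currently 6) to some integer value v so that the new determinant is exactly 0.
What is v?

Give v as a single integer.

Answer: -12

Derivation:
det is linear in entry M[1][0]: det = old_det + (v - 6) * C_10
Cofactor C_10 = 1
Want det = 0: 18 + (v - 6) * 1 = 0
  (v - 6) = -18 / 1 = -18
  v = 6 + (-18) = -12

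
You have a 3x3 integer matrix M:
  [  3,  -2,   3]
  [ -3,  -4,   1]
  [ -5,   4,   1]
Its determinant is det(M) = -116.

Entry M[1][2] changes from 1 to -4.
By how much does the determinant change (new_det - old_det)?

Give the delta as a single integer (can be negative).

Cofactor C_12 = -2
Entry delta = -4 - 1 = -5
Det delta = entry_delta * cofactor = -5 * -2 = 10

Answer: 10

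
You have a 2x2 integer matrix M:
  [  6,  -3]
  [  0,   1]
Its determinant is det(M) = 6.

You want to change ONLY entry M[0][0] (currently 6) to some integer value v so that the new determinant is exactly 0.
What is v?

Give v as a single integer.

Answer: 0

Derivation:
det is linear in entry M[0][0]: det = old_det + (v - 6) * C_00
Cofactor C_00 = 1
Want det = 0: 6 + (v - 6) * 1 = 0
  (v - 6) = -6 / 1 = -6
  v = 6 + (-6) = 0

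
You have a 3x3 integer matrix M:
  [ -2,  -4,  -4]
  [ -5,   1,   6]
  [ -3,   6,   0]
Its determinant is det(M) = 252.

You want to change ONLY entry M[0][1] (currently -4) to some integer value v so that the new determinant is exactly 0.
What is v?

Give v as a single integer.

det is linear in entry M[0][1]: det = old_det + (v - -4) * C_01
Cofactor C_01 = -18
Want det = 0: 252 + (v - -4) * -18 = 0
  (v - -4) = -252 / -18 = 14
  v = -4 + (14) = 10

Answer: 10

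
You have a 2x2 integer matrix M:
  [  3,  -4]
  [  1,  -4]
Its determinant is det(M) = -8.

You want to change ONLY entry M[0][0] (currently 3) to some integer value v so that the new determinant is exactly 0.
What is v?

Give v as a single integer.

det is linear in entry M[0][0]: det = old_det + (v - 3) * C_00
Cofactor C_00 = -4
Want det = 0: -8 + (v - 3) * -4 = 0
  (v - 3) = 8 / -4 = -2
  v = 3 + (-2) = 1

Answer: 1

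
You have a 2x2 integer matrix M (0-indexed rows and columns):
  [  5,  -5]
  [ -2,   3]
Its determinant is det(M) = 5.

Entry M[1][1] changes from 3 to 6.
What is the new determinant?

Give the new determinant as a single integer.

det is linear in row 1: changing M[1][1] by delta changes det by delta * cofactor(1,1).
Cofactor C_11 = (-1)^(1+1) * minor(1,1) = 5
Entry delta = 6 - 3 = 3
Det delta = 3 * 5 = 15
New det = 5 + 15 = 20

Answer: 20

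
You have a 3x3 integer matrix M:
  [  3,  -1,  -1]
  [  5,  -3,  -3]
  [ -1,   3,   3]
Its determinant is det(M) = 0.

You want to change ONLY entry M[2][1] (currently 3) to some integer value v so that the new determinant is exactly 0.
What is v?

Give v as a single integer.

det is linear in entry M[2][1]: det = old_det + (v - 3) * C_21
Cofactor C_21 = 4
Want det = 0: 0 + (v - 3) * 4 = 0
  (v - 3) = 0 / 4 = 0
  v = 3 + (0) = 3

Answer: 3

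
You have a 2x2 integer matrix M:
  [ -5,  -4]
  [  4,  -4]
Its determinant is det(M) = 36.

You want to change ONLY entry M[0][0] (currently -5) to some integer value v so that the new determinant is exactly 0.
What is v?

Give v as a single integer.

det is linear in entry M[0][0]: det = old_det + (v - -5) * C_00
Cofactor C_00 = -4
Want det = 0: 36 + (v - -5) * -4 = 0
  (v - -5) = -36 / -4 = 9
  v = -5 + (9) = 4

Answer: 4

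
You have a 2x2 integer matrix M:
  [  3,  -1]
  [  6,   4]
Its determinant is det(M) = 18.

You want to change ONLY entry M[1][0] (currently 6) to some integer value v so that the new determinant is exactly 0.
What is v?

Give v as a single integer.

det is linear in entry M[1][0]: det = old_det + (v - 6) * C_10
Cofactor C_10 = 1
Want det = 0: 18 + (v - 6) * 1 = 0
  (v - 6) = -18 / 1 = -18
  v = 6 + (-18) = -12

Answer: -12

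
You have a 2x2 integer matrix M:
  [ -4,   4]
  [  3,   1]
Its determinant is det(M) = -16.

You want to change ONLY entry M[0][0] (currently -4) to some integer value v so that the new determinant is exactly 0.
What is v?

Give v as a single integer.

det is linear in entry M[0][0]: det = old_det + (v - -4) * C_00
Cofactor C_00 = 1
Want det = 0: -16 + (v - -4) * 1 = 0
  (v - -4) = 16 / 1 = 16
  v = -4 + (16) = 12

Answer: 12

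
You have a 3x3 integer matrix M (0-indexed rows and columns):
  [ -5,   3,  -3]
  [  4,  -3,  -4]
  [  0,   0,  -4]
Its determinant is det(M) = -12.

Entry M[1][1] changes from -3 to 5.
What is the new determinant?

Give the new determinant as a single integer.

Answer: 148

Derivation:
det is linear in row 1: changing M[1][1] by delta changes det by delta * cofactor(1,1).
Cofactor C_11 = (-1)^(1+1) * minor(1,1) = 20
Entry delta = 5 - -3 = 8
Det delta = 8 * 20 = 160
New det = -12 + 160 = 148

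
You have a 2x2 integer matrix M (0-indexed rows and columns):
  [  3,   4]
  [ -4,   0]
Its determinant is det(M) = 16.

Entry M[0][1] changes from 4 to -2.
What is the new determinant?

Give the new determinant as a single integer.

det is linear in row 0: changing M[0][1] by delta changes det by delta * cofactor(0,1).
Cofactor C_01 = (-1)^(0+1) * minor(0,1) = 4
Entry delta = -2 - 4 = -6
Det delta = -6 * 4 = -24
New det = 16 + -24 = -8

Answer: -8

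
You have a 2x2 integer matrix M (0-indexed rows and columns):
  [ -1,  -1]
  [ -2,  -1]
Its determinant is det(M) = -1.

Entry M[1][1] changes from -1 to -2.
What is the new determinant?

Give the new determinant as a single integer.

det is linear in row 1: changing M[1][1] by delta changes det by delta * cofactor(1,1).
Cofactor C_11 = (-1)^(1+1) * minor(1,1) = -1
Entry delta = -2 - -1 = -1
Det delta = -1 * -1 = 1
New det = -1 + 1 = 0

Answer: 0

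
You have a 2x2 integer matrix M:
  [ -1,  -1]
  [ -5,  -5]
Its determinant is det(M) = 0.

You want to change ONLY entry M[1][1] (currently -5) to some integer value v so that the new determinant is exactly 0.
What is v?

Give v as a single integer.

det is linear in entry M[1][1]: det = old_det + (v - -5) * C_11
Cofactor C_11 = -1
Want det = 0: 0 + (v - -5) * -1 = 0
  (v - -5) = 0 / -1 = 0
  v = -5 + (0) = -5

Answer: -5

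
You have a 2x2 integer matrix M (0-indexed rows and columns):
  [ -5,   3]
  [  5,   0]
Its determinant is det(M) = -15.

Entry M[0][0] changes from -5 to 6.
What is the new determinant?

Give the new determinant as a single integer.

det is linear in row 0: changing M[0][0] by delta changes det by delta * cofactor(0,0).
Cofactor C_00 = (-1)^(0+0) * minor(0,0) = 0
Entry delta = 6 - -5 = 11
Det delta = 11 * 0 = 0
New det = -15 + 0 = -15

Answer: -15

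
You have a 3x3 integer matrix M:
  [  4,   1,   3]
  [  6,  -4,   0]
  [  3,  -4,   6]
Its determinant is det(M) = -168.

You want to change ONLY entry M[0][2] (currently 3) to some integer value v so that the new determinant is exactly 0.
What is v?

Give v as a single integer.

Answer: -11

Derivation:
det is linear in entry M[0][2]: det = old_det + (v - 3) * C_02
Cofactor C_02 = -12
Want det = 0: -168 + (v - 3) * -12 = 0
  (v - 3) = 168 / -12 = -14
  v = 3 + (-14) = -11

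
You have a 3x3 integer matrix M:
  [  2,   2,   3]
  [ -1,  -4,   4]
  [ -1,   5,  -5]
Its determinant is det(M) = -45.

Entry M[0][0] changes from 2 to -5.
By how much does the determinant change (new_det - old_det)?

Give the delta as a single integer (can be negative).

Cofactor C_00 = 0
Entry delta = -5 - 2 = -7
Det delta = entry_delta * cofactor = -7 * 0 = 0

Answer: 0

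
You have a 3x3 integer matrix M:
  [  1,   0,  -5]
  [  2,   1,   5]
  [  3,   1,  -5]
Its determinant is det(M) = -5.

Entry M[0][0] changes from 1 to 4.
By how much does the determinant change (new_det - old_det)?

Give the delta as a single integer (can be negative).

Cofactor C_00 = -10
Entry delta = 4 - 1 = 3
Det delta = entry_delta * cofactor = 3 * -10 = -30

Answer: -30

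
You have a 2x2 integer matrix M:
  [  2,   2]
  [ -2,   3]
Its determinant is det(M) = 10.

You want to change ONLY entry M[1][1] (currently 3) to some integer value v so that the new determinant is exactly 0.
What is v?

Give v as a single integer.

Answer: -2

Derivation:
det is linear in entry M[1][1]: det = old_det + (v - 3) * C_11
Cofactor C_11 = 2
Want det = 0: 10 + (v - 3) * 2 = 0
  (v - 3) = -10 / 2 = -5
  v = 3 + (-5) = -2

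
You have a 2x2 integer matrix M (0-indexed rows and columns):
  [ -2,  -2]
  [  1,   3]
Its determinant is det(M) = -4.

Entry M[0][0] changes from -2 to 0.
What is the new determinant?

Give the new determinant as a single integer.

Answer: 2

Derivation:
det is linear in row 0: changing M[0][0] by delta changes det by delta * cofactor(0,0).
Cofactor C_00 = (-1)^(0+0) * minor(0,0) = 3
Entry delta = 0 - -2 = 2
Det delta = 2 * 3 = 6
New det = -4 + 6 = 2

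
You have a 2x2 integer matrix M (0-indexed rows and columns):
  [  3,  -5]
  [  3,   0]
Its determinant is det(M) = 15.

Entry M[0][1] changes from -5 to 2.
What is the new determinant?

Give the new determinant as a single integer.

det is linear in row 0: changing M[0][1] by delta changes det by delta * cofactor(0,1).
Cofactor C_01 = (-1)^(0+1) * minor(0,1) = -3
Entry delta = 2 - -5 = 7
Det delta = 7 * -3 = -21
New det = 15 + -21 = -6

Answer: -6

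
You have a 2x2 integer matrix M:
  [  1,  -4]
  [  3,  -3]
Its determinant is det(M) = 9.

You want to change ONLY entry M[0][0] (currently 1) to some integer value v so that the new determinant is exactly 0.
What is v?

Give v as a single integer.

det is linear in entry M[0][0]: det = old_det + (v - 1) * C_00
Cofactor C_00 = -3
Want det = 0: 9 + (v - 1) * -3 = 0
  (v - 1) = -9 / -3 = 3
  v = 1 + (3) = 4

Answer: 4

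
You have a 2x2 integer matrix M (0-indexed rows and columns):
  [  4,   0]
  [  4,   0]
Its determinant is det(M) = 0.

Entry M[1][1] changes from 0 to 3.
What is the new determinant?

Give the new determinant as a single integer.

Answer: 12

Derivation:
det is linear in row 1: changing M[1][1] by delta changes det by delta * cofactor(1,1).
Cofactor C_11 = (-1)^(1+1) * minor(1,1) = 4
Entry delta = 3 - 0 = 3
Det delta = 3 * 4 = 12
New det = 0 + 12 = 12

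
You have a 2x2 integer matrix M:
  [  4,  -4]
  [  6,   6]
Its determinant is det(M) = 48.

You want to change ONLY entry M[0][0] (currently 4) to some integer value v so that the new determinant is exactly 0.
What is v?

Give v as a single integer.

Answer: -4

Derivation:
det is linear in entry M[0][0]: det = old_det + (v - 4) * C_00
Cofactor C_00 = 6
Want det = 0: 48 + (v - 4) * 6 = 0
  (v - 4) = -48 / 6 = -8
  v = 4 + (-8) = -4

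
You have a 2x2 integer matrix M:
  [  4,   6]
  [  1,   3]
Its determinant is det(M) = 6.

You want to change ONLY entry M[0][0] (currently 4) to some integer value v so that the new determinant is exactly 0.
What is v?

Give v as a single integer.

det is linear in entry M[0][0]: det = old_det + (v - 4) * C_00
Cofactor C_00 = 3
Want det = 0: 6 + (v - 4) * 3 = 0
  (v - 4) = -6 / 3 = -2
  v = 4 + (-2) = 2

Answer: 2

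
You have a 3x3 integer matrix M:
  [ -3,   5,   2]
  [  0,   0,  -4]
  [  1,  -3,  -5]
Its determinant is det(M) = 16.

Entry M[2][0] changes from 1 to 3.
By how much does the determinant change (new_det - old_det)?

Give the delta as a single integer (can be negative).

Answer: -40

Derivation:
Cofactor C_20 = -20
Entry delta = 3 - 1 = 2
Det delta = entry_delta * cofactor = 2 * -20 = -40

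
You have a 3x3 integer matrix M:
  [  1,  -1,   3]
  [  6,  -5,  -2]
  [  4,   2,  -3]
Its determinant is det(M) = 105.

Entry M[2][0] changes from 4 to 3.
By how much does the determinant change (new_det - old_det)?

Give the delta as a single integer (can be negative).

Answer: -17

Derivation:
Cofactor C_20 = 17
Entry delta = 3 - 4 = -1
Det delta = entry_delta * cofactor = -1 * 17 = -17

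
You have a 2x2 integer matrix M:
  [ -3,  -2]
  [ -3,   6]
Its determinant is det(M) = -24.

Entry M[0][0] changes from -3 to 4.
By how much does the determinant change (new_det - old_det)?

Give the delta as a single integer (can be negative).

Answer: 42

Derivation:
Cofactor C_00 = 6
Entry delta = 4 - -3 = 7
Det delta = entry_delta * cofactor = 7 * 6 = 42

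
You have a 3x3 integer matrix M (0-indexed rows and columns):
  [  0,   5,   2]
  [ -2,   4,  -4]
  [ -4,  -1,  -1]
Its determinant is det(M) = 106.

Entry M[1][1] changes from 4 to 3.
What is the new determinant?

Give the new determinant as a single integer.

Answer: 98

Derivation:
det is linear in row 1: changing M[1][1] by delta changes det by delta * cofactor(1,1).
Cofactor C_11 = (-1)^(1+1) * minor(1,1) = 8
Entry delta = 3 - 4 = -1
Det delta = -1 * 8 = -8
New det = 106 + -8 = 98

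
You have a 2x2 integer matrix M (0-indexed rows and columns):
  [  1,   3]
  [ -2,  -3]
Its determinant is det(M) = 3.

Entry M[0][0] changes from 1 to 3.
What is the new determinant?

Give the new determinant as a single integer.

det is linear in row 0: changing M[0][0] by delta changes det by delta * cofactor(0,0).
Cofactor C_00 = (-1)^(0+0) * minor(0,0) = -3
Entry delta = 3 - 1 = 2
Det delta = 2 * -3 = -6
New det = 3 + -6 = -3

Answer: -3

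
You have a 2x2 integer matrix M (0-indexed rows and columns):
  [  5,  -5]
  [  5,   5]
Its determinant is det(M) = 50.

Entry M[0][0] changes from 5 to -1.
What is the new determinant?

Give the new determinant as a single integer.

det is linear in row 0: changing M[0][0] by delta changes det by delta * cofactor(0,0).
Cofactor C_00 = (-1)^(0+0) * minor(0,0) = 5
Entry delta = -1 - 5 = -6
Det delta = -6 * 5 = -30
New det = 50 + -30 = 20

Answer: 20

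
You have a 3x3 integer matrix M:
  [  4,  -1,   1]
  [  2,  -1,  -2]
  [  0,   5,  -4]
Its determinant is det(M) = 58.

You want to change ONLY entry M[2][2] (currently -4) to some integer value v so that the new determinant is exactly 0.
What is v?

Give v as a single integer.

Answer: 25

Derivation:
det is linear in entry M[2][2]: det = old_det + (v - -4) * C_22
Cofactor C_22 = -2
Want det = 0: 58 + (v - -4) * -2 = 0
  (v - -4) = -58 / -2 = 29
  v = -4 + (29) = 25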